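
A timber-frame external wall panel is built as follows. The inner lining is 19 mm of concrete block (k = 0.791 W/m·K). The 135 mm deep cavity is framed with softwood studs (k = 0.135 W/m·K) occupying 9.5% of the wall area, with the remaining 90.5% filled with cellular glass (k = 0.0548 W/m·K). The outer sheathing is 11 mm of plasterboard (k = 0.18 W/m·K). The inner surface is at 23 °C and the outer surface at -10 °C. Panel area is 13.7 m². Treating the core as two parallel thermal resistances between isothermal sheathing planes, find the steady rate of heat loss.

Sheathing layers in series; stud and cavity paths in parallel between them.
R_inner = 0.019/(0.791×13.7) = 0.001753 K/W
R_stud  = 0.135/(0.135×0.095×13.7) = 0.7683 K/W
R_cav   = 0.135/(0.0548×0.905×13.7) = 0.1987 K/W
1/R_core = 1/R_stud + 1/R_cav → R_core = 0.1579 K/W
R_outer = 0.011/(0.18×13.7) = 0.004461 K/W
R_total = 0.1641 K/W
Q = ΔT/R_total = 33/0.1641

Q ≈ 201 W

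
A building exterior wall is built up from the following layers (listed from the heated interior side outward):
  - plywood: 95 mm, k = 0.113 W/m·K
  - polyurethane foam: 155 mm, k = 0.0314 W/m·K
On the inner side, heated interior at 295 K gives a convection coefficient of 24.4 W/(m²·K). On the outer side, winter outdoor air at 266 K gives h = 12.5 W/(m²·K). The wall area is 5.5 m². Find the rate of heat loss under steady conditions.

Q ≈ 27 W

Series thermal resistances:
R_inner film = 1/(h_i·A) = 1/(24.4×5.5) = 0.007452 K/W
R_plywood = L/(kA) = 0.095/(0.113×5.5) = 0.1529 K/W
R_polyurethane foam = L/(kA) = 0.155/(0.0314×5.5) = 0.8975 K/W
R_outer film = 1/(h_o·A) = 1/(12.5×5.5) = 0.01455 K/W
R_total = 1.072 K/W
Q = ΔT / R_total = 29 / 1.072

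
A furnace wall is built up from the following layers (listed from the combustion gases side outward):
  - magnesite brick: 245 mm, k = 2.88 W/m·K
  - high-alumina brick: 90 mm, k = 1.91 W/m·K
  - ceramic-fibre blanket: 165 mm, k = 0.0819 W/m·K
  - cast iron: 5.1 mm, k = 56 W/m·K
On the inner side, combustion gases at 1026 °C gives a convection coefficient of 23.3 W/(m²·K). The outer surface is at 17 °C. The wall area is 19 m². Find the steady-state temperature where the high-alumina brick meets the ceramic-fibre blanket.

T ≈ 945 °C

Treating each layer as a thermal resistance in series:
R_inner film = 1/(h_i·A) = 1/(23.3×19) = 0.002259 K/W
R_magnesite brick = L/(kA) = 0.245/(2.88×19) = 0.004477 K/W
R_high-alumina brick = L/(kA) = 0.09/(1.91×19) = 0.00248 K/W
R_ceramic-fibre blanket = L/(kA) = 0.165/(0.0819×19) = 0.106 K/W
R_cast iron = L/(kA) = 0.0051/(56×19) = 4.793×10^-6 K/W
R_total = 0.1153 K/W;  Q = ΔT/R_total = 1009/0.1153 = 8754 W
T_interface = T_inner − Q·ΣR(inner→interface) = 1026 − 8750×0.009216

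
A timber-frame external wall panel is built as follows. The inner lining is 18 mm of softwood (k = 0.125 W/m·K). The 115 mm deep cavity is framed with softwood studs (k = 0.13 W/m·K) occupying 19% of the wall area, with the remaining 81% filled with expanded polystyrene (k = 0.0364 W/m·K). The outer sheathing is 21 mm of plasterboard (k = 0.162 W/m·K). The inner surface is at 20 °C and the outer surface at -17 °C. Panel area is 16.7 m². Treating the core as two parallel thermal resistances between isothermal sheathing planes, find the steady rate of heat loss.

Sheathing layers in series; stud and cavity paths in parallel between them.
R_inner = 0.018/(0.125×16.7) = 0.008623 K/W
R_stud  = 0.115/(0.13×0.19×16.7) = 0.2788 K/W
R_cav   = 0.115/(0.0364×0.81×16.7) = 0.2336 K/W
1/R_core = 1/R_stud + 1/R_cav → R_core = 0.1271 K/W
R_outer = 0.021/(0.162×16.7) = 0.007762 K/W
R_total = 0.1435 K/W
Q = ΔT/R_total = 37/0.1435

Q ≈ 258 W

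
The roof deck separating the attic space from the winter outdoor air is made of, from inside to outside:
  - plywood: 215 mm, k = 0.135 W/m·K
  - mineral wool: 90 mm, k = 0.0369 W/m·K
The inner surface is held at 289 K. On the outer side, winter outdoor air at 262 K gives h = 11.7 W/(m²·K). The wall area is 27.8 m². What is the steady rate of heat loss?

Thermal resistances in series:
R_plywood = L/(kA) = 0.215/(0.135×27.8) = 0.05729 K/W
R_mineral wool = L/(kA) = 0.09/(0.0369×27.8) = 0.08773 K/W
R_outer film = 1/(h_o·A) = 1/(11.7×27.8) = 0.003074 K/W
R_total = 0.1481 K/W
Q = ΔT / R_total = 27 / 0.1481

Q ≈ 182 W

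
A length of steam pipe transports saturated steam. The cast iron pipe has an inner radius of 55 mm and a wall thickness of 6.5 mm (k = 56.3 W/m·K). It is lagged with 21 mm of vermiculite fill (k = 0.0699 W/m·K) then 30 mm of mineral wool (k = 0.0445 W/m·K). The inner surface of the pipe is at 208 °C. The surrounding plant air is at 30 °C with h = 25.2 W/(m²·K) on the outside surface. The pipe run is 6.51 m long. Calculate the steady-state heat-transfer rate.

Treating each annulus and film as a series resistance:
R_cast iron pipe wall = ln(61.5/55)/(2π×56.3×6.51) = 4.851×10^-5 K/W
R_vermiculite fill = ln(82.5/61.5)/(2π×0.0699×6.51) = 0.1027 K/W
R_mineral wool = ln(112.5/82.5)/(2π×0.0445×6.51) = 0.1704 K/W
R_outer film = 1/(h_o·2πr_oL) = 1/(25.2×2π×0.1125×6.51) = 0.008624 K/W
R_total = 0.2818 K/W
Q = ΔT/R_total = 178/0.2818

Q ≈ 632 W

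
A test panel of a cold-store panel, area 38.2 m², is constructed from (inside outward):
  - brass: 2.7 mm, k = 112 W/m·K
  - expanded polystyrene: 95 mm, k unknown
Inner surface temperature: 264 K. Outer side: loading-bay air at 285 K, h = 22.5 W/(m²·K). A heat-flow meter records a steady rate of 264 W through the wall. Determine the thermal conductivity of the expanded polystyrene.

Series thermal resistances:
R_brass = L/(kA) = 0.0027/(112×38.2) = 6.311×10^-7 K/W
R_outer film = 1/(h_o·A) = 1/(22.5×38.2) = 0.001163 K/W
Sum of known resistances R_other = 0.001164 K/W
Total R = ΔT/Q = 21/264 = 0.07955 K/W
R_expanded polystyrene = R_total − R_other = 0.07838 K/W
k = L/(R·A) = 0.095/(0.07838×38.2)

k ≈ 0.0317 W/(m·K)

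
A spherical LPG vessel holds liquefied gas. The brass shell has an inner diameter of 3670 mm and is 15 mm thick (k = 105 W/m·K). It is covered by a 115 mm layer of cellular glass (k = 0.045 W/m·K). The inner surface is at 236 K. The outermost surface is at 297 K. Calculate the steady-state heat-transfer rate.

Q ≈ 1090 W

Spherical conduction: R = (1/r_in − 1/r_out)/(4πk) per layer; series-sum.
R_brass shell = (1/1.835 − 1/1.85)/(4π×105) = 3.349×10^-6 K/W
R_cellular glass = (1/1.85 − 1/1.965)/(4π×0.045) = 0.05594 K/W
R_total = 0.05595 K/W
Q = ΔT/R_total = 61/0.05595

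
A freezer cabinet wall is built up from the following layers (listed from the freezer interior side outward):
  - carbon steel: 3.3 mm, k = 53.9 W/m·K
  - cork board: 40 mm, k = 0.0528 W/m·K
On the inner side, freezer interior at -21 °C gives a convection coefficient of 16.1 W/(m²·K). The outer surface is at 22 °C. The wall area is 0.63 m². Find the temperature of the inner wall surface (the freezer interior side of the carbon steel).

T ≈ -17.7 °C

Treating each layer as a thermal resistance in series:
R_inner film = 1/(h_i·A) = 1/(16.1×0.63) = 0.09859 K/W
R_carbon steel = L/(kA) = 0.0033/(53.9×0.63) = 9.718×10^-5 K/W
R_cork board = L/(kA) = 0.04/(0.0528×0.63) = 1.203 K/W
R_total = 1.301 K/W;  Q = ΔT/R_total = 43/1.301 = 33.05 W
T_interface = T_inner + Q·ΣR(inner→interface) = -21 + 33×0.09859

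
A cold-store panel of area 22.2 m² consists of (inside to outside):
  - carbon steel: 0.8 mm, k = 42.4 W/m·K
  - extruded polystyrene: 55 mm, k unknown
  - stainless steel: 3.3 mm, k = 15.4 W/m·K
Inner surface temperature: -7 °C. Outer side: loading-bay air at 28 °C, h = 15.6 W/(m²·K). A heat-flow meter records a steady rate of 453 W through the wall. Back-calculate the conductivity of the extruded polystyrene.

k ≈ 0.0333 W/(m·K)

Series thermal resistances:
R_carbon steel = L/(kA) = 0.0008/(42.4×22.2) = 8.499×10^-7 K/W
R_stainless steel = L/(kA) = 0.0033/(15.4×22.2) = 9.653×10^-6 K/W
R_outer film = 1/(h_o·A) = 1/(15.6×22.2) = 0.002888 K/W
Sum of known resistances R_other = 0.002898 K/W
Total R = ΔT/Q = 35/453 = 0.07726 K/W
R_extruded polystyrene = R_total − R_other = 0.07436 K/W
k = L/(R·A) = 0.055/(0.07436×22.2)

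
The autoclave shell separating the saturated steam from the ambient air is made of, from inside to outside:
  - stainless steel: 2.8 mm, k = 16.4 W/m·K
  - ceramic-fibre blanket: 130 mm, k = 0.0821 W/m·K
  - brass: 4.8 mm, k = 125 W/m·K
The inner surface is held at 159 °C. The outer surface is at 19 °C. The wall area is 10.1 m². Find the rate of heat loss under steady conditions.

Treating each layer as a thermal resistance in series:
R_stainless steel = L/(kA) = 0.0028/(16.4×10.1) = 1.69×10^-5 K/W
R_ceramic-fibre blanket = L/(kA) = 0.13/(0.0821×10.1) = 0.1568 K/W
R_brass = L/(kA) = 0.0048/(125×10.1) = 3.802×10^-6 K/W
R_total = 0.1568 K/W
Q = ΔT / R_total = 140 / 0.1568

Q ≈ 893 W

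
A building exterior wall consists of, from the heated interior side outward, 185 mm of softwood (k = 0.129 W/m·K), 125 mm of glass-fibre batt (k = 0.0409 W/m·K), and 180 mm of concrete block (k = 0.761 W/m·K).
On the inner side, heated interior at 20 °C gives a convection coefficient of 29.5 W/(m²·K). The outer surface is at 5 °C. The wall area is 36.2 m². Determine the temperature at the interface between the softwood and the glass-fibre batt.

T ≈ 15.4 °C

Treating each layer as a thermal resistance in series:
R_inner film = 1/(h_i·A) = 1/(29.5×36.2) = 9.364×10^-4 K/W
R_softwood = L/(kA) = 0.185/(0.129×36.2) = 0.03962 K/W
R_glass-fibre batt = L/(kA) = 0.125/(0.0409×36.2) = 0.08443 K/W
R_concrete block = L/(kA) = 0.18/(0.761×36.2) = 0.006534 K/W
R_total = 0.1315 K/W;  Q = ΔT/R_total = 15/0.1315 = 114.1 W
T_interface = T_inner − Q·ΣR(inner→interface) = 20 − 114×0.04055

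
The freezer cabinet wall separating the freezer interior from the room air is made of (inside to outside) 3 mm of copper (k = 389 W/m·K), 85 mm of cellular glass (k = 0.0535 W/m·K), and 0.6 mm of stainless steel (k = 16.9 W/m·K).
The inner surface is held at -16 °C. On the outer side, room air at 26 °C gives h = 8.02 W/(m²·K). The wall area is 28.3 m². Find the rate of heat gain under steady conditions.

Q ≈ 694 W

Thermal resistances in series:
R_copper = L/(kA) = 0.003/(389×28.3) = 2.725×10^-7 K/W
R_cellular glass = L/(kA) = 0.085/(0.0535×28.3) = 0.05614 K/W
R_stainless steel = L/(kA) = 0.0006/(16.9×28.3) = 1.255×10^-6 K/W
R_outer film = 1/(h_o·A) = 1/(8.02×28.3) = 0.004406 K/W
R_total = 0.06055 K/W
Q = ΔT / R_total = 42 / 0.06055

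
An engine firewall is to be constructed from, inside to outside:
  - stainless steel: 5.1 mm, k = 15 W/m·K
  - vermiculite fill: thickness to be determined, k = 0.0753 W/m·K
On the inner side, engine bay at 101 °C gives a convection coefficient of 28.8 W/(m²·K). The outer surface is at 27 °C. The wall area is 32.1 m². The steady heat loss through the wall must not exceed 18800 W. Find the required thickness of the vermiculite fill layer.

Thermal resistances in series:
R_inner film = 1/(h_i·A) = 1/(28.8×32.1) = 0.001082 K/W
R_stainless steel = L/(kA) = 0.0051/(15×32.1) = 1.059×10^-5 K/W
Sum of the known resistances R_other = 0.001092 K/W
Required total resistance R_tot = ΔT/Q_allow = 74/18800 = 0.003936 K/W
R_vermiculite fill = R_tot − R_other = 0.002844 K/W
L = R·k·A = 0.002844×0.0753×32.1

L ≈ 6.87 mm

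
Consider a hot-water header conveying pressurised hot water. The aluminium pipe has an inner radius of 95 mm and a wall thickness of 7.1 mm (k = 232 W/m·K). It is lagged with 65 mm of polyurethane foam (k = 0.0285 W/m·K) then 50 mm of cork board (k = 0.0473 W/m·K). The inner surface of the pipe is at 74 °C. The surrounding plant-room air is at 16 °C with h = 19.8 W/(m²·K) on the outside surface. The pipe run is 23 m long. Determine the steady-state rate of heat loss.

Q ≈ 364 W

Treating each annulus and film as a series resistance:
R_aluminium pipe wall = ln(102.1/95)/(2π×232×23) = 2.15×10^-6 K/W
R_polyurethane foam = ln(167.1/102.1)/(2π×0.0285×23) = 0.1196 K/W
R_cork board = ln(217.1/167.1)/(2π×0.0473×23) = 0.0383 K/W
R_outer film = 1/(h_o·2πr_oL) = 1/(19.8×2π×0.2171×23) = 0.00161 K/W
R_total = 0.1595 K/W
Q = ΔT/R_total = 58/0.1595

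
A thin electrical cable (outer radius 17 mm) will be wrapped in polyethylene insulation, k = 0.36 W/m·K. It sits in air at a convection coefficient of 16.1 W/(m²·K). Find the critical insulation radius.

For a cylinder r_cr = k/h = 0.36/16.1
r_cr = 22.4 mm; since the bare radius (17 mm) is below r_cr, adding a thin layer of insulation will *increase* heat loss.

r_cr ≈ 22.4 mm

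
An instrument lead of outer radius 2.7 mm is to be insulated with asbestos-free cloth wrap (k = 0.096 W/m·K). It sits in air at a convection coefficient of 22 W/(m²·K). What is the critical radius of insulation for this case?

For a cylinder r_cr = k/h = 0.096/22
r_cr = 4.36 mm; since the bare radius (2.7 mm) is below r_cr, adding a thin layer of insulation will *increase* heat loss.

r_cr ≈ 4.36 mm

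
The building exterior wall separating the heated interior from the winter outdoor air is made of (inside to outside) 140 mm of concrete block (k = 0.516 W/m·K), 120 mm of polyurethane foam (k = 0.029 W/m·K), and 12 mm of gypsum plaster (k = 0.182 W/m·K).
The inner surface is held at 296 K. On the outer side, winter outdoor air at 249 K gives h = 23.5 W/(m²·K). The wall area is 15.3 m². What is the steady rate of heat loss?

Model the wall as resistances in series:
R_concrete block = L/(kA) = 0.14/(0.516×15.3) = 0.01773 K/W
R_polyurethane foam = L/(kA) = 0.12/(0.029×15.3) = 0.2705 K/W
R_gypsum plaster = L/(kA) = 0.012/(0.182×15.3) = 0.004309 K/W
R_outer film = 1/(h_o·A) = 1/(23.5×15.3) = 0.002781 K/W
R_total = 0.2953 K/W
Q = ΔT / R_total = 47 / 0.2953

Q ≈ 159 W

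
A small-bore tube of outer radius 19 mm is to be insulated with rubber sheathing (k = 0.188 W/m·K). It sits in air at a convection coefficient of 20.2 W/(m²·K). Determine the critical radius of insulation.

For a cylinder r_cr = k/h = 0.188/20.2
r_cr = 9.31 mm; since the bare radius (19 mm) is above r_cr, any added insulation will reduce heat loss.

r_cr ≈ 9.31 mm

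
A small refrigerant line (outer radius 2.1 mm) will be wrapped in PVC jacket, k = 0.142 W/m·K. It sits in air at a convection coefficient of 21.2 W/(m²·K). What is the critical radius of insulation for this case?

r_cr ≈ 6.7 mm

For a cylinder r_cr = k/h = 0.142/21.2
r_cr = 6.7 mm; since the bare radius (2.1 mm) is below r_cr, adding a thin layer of insulation will *increase* heat loss.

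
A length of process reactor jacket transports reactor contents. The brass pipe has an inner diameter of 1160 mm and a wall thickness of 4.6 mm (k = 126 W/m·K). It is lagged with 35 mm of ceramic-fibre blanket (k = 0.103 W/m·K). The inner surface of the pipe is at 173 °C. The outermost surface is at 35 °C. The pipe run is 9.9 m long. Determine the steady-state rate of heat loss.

Q ≈ 15200 W

Per-layer cylindrical resistances, series-summed:
R_brass pipe wall = ln(584.6/580)/(2π×126×9.9) = 1.008×10^-6 K/W
R_ceramic-fibre blanket = ln(619.6/584.6)/(2π×0.103×9.9) = 0.009075 K/W
R_total = 0.009076 K/W
Q = ΔT/R_total = 138/0.009076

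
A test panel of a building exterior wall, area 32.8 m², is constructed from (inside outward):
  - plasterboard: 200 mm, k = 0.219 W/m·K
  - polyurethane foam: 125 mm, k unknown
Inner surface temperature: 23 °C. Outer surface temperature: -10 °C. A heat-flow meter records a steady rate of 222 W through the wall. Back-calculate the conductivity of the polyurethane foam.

k ≈ 0.0315 W/(m·K)

Series thermal resistances:
R_plasterboard = L/(kA) = 0.2/(0.219×32.8) = 0.02784 K/W
Sum of known resistances R_other = 0.02784 K/W
Total R = ΔT/Q = 33/222 = 0.1486 K/W
R_polyurethane foam = R_total − R_other = 0.1208 K/W
k = L/(R·A) = 0.125/(0.1208×32.8)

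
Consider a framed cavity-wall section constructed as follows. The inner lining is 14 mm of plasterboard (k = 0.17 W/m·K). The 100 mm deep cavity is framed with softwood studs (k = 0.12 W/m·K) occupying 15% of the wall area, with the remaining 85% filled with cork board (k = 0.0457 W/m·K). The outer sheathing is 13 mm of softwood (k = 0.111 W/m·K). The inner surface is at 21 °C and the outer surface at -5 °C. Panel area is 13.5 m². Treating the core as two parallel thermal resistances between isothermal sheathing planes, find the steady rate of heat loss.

Q ≈ 179 W

Sheathing layers in series; stud and cavity paths in parallel between them.
R_inner = 0.014/(0.17×13.5) = 0.0061 K/W
R_stud  = 0.1/(0.12×0.15×13.5) = 0.4115 K/W
R_cav   = 0.1/(0.0457×0.85×13.5) = 0.1907 K/W
1/R_core = 1/R_stud + 1/R_cav → R_core = 0.1303 K/W
R_outer = 0.013/(0.111×13.5) = 0.008675 K/W
R_total = 0.1451 K/W
Q = ΔT/R_total = 26/0.1451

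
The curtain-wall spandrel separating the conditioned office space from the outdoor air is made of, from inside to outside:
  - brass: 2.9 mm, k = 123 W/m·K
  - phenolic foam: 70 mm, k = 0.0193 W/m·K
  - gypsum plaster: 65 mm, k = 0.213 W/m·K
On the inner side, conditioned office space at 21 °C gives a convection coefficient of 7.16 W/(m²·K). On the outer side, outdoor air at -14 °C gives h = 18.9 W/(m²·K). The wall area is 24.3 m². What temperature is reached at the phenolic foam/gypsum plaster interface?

Series thermal resistances:
R_inner film = 1/(h_i·A) = 1/(7.16×24.3) = 0.005748 K/W
R_brass = L/(kA) = 0.0029/(123×24.3) = 9.703×10^-7 K/W
R_phenolic foam = L/(kA) = 0.07/(0.0193×24.3) = 0.1493 K/W
R_gypsum plaster = L/(kA) = 0.065/(0.213×24.3) = 0.01256 K/W
R_outer film = 1/(h_o·A) = 1/(18.9×24.3) = 0.002177 K/W
R_total = 0.1697 K/W;  Q = ΔT/R_total = 35/0.1697 = 206.2 W
T_interface = T_inner − Q·ΣR(inner→interface) = 21 − 206×0.155

T ≈ -11 °C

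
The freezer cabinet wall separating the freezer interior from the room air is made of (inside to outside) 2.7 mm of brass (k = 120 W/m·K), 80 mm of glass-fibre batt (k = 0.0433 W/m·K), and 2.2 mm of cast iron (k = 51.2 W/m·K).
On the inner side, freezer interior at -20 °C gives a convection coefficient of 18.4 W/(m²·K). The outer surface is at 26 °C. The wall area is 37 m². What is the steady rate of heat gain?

Q ≈ 895 W

Treating each layer as a thermal resistance in series:
R_inner film = 1/(h_i·A) = 1/(18.4×37) = 0.001469 K/W
R_brass = L/(kA) = 0.0027/(120×37) = 6.081×10^-7 K/W
R_glass-fibre batt = L/(kA) = 0.08/(0.0433×37) = 0.04993 K/W
R_cast iron = L/(kA) = 0.0022/(51.2×37) = 1.161×10^-6 K/W
R_total = 0.05141 K/W
Q = ΔT / R_total = 46 / 0.05141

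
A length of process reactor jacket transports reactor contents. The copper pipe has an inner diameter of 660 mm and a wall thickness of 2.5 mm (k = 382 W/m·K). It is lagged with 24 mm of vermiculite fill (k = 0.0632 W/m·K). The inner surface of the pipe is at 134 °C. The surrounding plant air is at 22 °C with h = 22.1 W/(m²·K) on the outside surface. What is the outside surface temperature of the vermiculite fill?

Cylindrical conduction, so R = ln(r₂/r₁)/(2πkL) per layer, in series:
R_copper pipe wall = ln(332.5/330)/(2π×382×1) = 3.144×10^-6 K/W
R_vermiculite fill = ln(356.5/332.5)/(2π×0.0632×1) = 0.1755 K/W
R_outer film = 1/(h_o·2πr_oL) = 1/(22.1×2π×0.3565×1) = 0.0202 K/W
R_total = 0.1957 K/W
Q = ΔT/R_total = 112/0.1957
Q = 572 W/m
T_interface = T_inner − Q·ΣR(inner→interface) = 134 − 572×0.1755

T ≈ 33.6 °C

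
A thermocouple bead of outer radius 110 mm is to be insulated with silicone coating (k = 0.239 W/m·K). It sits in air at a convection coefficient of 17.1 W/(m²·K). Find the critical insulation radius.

For a sphere r_cr = 2k/h = 2×0.239/17.1
r_cr = 28 mm; since the bare radius (110 mm) is above r_cr, any added insulation will reduce heat loss.

r_cr ≈ 28 mm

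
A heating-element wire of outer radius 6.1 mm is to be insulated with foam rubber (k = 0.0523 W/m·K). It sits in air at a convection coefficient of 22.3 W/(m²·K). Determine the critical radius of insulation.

For a cylinder r_cr = k/h = 0.0523/22.3
r_cr = 2.35 mm; since the bare radius (6.1 mm) is above r_cr, any added insulation will reduce heat loss.

r_cr ≈ 2.35 mm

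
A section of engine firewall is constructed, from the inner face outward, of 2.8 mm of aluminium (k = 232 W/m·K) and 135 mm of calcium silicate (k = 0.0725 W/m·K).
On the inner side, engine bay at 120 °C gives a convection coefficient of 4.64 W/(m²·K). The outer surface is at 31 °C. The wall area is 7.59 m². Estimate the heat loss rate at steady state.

Series thermal resistances:
R_inner film = 1/(h_i·A) = 1/(4.64×7.59) = 0.02839 K/W
R_aluminium = L/(kA) = 0.0028/(232×7.59) = 1.59×10^-6 K/W
R_calcium silicate = L/(kA) = 0.135/(0.0725×7.59) = 0.2453 K/W
R_total = 0.2737 K/W
Q = ΔT / R_total = 89 / 0.2737

Q ≈ 325 W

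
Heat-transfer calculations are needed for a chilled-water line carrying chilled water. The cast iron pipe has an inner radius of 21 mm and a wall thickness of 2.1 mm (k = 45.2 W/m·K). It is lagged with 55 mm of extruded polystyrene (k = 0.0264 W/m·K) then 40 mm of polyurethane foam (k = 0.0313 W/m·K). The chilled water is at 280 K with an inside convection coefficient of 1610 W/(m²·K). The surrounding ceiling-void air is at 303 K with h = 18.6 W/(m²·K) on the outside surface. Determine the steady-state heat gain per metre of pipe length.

For a radial system each layer contributes R = ln(r_out/r_in)/(2πkL); films add R = 1/(hA).
R_inner film = 1/(h_i·2πr₁L) = 1/(1610×2π×0.021×1) = 0.004707 K/W
R_cast iron pipe wall = ln(23.1/21)/(2π×45.2×1) = 3.356×10^-4 K/W
R_extruded polystyrene = ln(78.1/23.1)/(2π×0.0264×1) = 7.344 K/W
R_polyurethane foam = ln(118.1/78.1)/(2π×0.0313×1) = 2.103 K/W
R_outer film = 1/(h_o·2πr_oL) = 1/(18.6×2π×0.1181×1) = 0.07245 K/W
R_total = 9.524 K/W
Q = ΔT/R_total = 23/9.524

q′ ≈ 2.41 W/m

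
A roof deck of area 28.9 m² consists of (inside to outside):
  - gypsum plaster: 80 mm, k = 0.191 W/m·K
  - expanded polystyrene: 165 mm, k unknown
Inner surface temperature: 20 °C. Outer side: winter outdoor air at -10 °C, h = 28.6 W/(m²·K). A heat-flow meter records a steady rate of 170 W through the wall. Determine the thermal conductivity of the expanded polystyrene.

k ≈ 0.0355 W/(m·K)

Using the resistance-network approach (series):
R_gypsum plaster = L/(kA) = 0.08/(0.191×28.9) = 0.01449 K/W
R_outer film = 1/(h_o·A) = 1/(28.6×28.9) = 0.00121 K/W
Sum of known resistances R_other = 0.0157 K/W
Total R = ΔT/Q = 30/170 = 0.1765 K/W
R_expanded polystyrene = R_total − R_other = 0.1608 K/W
k = L/(R·A) = 0.165/(0.1608×28.9)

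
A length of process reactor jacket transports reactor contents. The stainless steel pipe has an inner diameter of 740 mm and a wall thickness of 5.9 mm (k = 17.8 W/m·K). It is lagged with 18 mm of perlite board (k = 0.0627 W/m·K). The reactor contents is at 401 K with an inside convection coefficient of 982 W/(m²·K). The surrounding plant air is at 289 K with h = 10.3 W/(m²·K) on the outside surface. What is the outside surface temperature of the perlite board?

Radial resistances (cylindrical: R_cond = ln(r_o/r_i)/(2πkL), R_conv = 1/(h·2πrL)):
R_inner film = 1/(h_i·2πr₁L) = 1/(982×2π×0.37×1) = 4.38×10^-4 K/W
R_stainless steel pipe wall = ln(375.9/370)/(2π×17.8×1) = 1.415×10^-4 K/W
R_perlite board = ln(393.9/375.9)/(2π×0.0627×1) = 0.1187 K/W
R_outer film = 1/(h_o·2πr_oL) = 1/(10.3×2π×0.3939×1) = 0.03923 K/W
R_total = 0.1585 K/W
Q = ΔT/R_total = 112/0.1585
Q = 706 W/m
T_interface = T_inner − Q·ΣR(inner→interface) = 401 − 706×0.1193

T ≈ 317 K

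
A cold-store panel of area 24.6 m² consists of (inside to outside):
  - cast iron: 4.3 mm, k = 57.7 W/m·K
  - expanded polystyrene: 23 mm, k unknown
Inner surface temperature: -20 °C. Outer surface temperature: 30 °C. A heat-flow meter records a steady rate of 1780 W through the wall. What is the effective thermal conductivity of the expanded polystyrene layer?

k ≈ 0.0333 W/(m·K)

Using the resistance-network approach (series):
R_cast iron = L/(kA) = 0.0043/(57.7×24.6) = 3.029×10^-6 K/W
Sum of known resistances R_other = 3.029×10^-6 K/W
Total R = ΔT/Q = 50/1780 = 0.02809 K/W
R_expanded polystyrene = R_total − R_other = 0.02809 K/W
k = L/(R·A) = 0.023/(0.02809×24.6)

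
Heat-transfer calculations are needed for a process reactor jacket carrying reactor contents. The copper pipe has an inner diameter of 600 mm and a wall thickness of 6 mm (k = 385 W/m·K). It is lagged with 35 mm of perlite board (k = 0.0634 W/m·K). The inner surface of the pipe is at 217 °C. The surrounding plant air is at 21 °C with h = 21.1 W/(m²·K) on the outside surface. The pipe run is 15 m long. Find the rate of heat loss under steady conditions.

Radial resistances (cylindrical: R_cond = ln(r_o/r_i)/(2πkL), R_conv = 1/(h·2πrL)):
R_copper pipe wall = ln(306/300)/(2π×385×15) = 5.457×10^-7 K/W
R_perlite board = ln(341/306)/(2π×0.0634×15) = 0.01812 K/W
R_outer film = 1/(h_o·2πr_oL) = 1/(21.1×2π×0.341×15) = 0.001475 K/W
R_total = 0.0196 K/W
Q = ΔT/R_total = 196/0.0196

Q ≈ 10000 W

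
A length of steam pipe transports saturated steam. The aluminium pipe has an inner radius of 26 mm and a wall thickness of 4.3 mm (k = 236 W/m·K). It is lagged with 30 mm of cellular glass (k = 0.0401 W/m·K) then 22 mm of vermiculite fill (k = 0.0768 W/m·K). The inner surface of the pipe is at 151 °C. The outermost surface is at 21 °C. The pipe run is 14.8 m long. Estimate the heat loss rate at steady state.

Cylindrical conduction, so R = ln(r₂/r₁)/(2πkL) per layer, in series:
R_aluminium pipe wall = ln(30.3/26)/(2π×236×14.8) = 6.974×10^-6 K/W
R_cellular glass = ln(60.3/30.3)/(2π×0.0401×14.8) = 0.1846 K/W
R_vermiculite fill = ln(82.3/60.3)/(2π×0.0768×14.8) = 0.04355 K/W
R_total = 0.2281 K/W
Q = ΔT/R_total = 130/0.2281

Q ≈ 570 W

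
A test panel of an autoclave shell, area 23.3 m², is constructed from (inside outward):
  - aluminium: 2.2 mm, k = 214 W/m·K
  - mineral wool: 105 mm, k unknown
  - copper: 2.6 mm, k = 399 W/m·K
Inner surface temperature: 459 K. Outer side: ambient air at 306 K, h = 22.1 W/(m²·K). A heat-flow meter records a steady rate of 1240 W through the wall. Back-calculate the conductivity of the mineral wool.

Model the wall as resistances in series:
R_aluminium = L/(kA) = 0.0022/(214×23.3) = 4.412×10^-7 K/W
R_copper = L/(kA) = 0.0026/(399×23.3) = 2.797×10^-7 K/W
R_outer film = 1/(h_o·A) = 1/(22.1×23.3) = 0.001942 K/W
Sum of known resistances R_other = 0.001943 K/W
Total R = ΔT/Q = 153/1240 = 0.1234 K/W
R_mineral wool = R_total − R_other = 0.1214 K/W
k = L/(R·A) = 0.105/(0.1214×23.3)

k ≈ 0.0371 W/(m·K)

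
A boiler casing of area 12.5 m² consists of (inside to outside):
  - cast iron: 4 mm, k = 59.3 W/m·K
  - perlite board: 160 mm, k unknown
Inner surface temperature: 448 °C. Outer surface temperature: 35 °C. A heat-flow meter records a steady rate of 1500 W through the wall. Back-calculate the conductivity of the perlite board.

Series thermal resistances:
R_cast iron = L/(kA) = 0.004/(59.3×12.5) = 5.396×10^-6 K/W
Sum of known resistances R_other = 5.396×10^-6 K/W
Total R = ΔT/Q = 413/1500 = 0.2753 K/W
R_perlite board = R_total − R_other = 0.2753 K/W
k = L/(R·A) = 0.16/(0.2753×12.5)

k ≈ 0.0465 W/(m·K)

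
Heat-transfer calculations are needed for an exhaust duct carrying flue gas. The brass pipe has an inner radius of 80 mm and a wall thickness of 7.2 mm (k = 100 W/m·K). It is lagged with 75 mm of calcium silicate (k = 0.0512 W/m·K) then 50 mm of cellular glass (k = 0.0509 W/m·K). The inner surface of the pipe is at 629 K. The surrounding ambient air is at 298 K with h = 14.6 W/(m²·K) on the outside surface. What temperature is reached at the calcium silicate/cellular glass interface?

T ≈ 403 K

Treating each annulus and film as a series resistance:
R_brass pipe wall = ln(87.2/80)/(2π×100×1) = 1.372×10^-4 K/W
R_calcium silicate = ln(162.2/87.2)/(2π×0.0512×1) = 1.929 K/W
R_cellular glass = ln(212.2/162.2)/(2π×0.0509×1) = 0.8402 K/W
R_outer film = 1/(h_o·2πr_oL) = 1/(14.6×2π×0.2122×1) = 0.05137 K/W
R_total = 2.821 K/W
Q = ΔT/R_total = 331/2.821
Q = 117 W/m
T_interface = T_inner − Q·ΣR(inner→interface) = 629 − 117×1.929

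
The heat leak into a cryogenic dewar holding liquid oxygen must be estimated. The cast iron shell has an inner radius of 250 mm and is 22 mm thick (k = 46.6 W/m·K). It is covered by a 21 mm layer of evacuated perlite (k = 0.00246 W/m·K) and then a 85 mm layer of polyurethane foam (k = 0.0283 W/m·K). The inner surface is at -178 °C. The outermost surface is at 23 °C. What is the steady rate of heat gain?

Q ≈ 18.8 W

Each spherical layer contributes R = (1/r_i − 1/r_o)/(4πk):
R_cast iron shell = (1/0.25 − 1/0.272)/(4π×46.6) = 5.525×10^-4 K/W
R_evacuated perlite = (1/0.272 − 1/0.293)/(4π×0.00246) = 8.524 K/W
R_polyurethane foam = (1/0.293 − 1/0.378)/(4π×0.0283) = 2.158 K/W
R_total = 10.68 K/W
Q = ΔT/R_total = 201/10.68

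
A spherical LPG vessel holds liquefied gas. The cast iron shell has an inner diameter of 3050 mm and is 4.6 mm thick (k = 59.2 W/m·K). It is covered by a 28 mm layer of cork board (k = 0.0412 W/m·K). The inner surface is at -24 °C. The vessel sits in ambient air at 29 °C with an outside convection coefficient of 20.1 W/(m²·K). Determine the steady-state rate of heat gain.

For a spherical shell R = (1/r₁ − 1/r₂)/(4πk); film R = 1/(h·4πr²). In series:
R_cast iron shell = (1/1.525 − 1/1.5296)/(4π×59.2) = 2.651×10^-6 K/W
R_cork board = (1/1.5296 − 1/1.5576)/(4π×0.0412) = 0.0227 K/W
R_outer film = 1/(h·4πr_o²) = 1/(20.1×4π×1.5576²) = 0.001632 K/W
R_total = 0.02433 K/W
Q = ΔT/R_total = 53/0.02433

Q ≈ 2180 W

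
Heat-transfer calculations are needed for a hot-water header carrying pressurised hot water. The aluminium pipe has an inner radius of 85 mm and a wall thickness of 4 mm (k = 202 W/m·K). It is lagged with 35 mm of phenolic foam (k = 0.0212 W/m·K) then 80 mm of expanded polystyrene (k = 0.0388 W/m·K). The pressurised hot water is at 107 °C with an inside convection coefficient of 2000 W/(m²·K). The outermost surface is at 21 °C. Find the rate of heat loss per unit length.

q′ ≈ 19 W/m

Radial resistances (cylindrical: R_cond = ln(r_o/r_i)/(2πkL), R_conv = 1/(h·2πrL)):
R_inner film = 1/(h_i·2πr₁L) = 1/(2000×2π×0.085×1) = 9.362×10^-4 K/W
R_aluminium pipe wall = ln(89/85)/(2π×202×1) = 3.623×10^-5 K/W
R_phenolic foam = ln(124/89)/(2π×0.0212×1) = 2.49 K/W
R_expanded polystyrene = ln(204/124)/(2π×0.0388×1) = 2.042 K/W
R_total = 4.533 K/W
Q = ΔT/R_total = 86/4.533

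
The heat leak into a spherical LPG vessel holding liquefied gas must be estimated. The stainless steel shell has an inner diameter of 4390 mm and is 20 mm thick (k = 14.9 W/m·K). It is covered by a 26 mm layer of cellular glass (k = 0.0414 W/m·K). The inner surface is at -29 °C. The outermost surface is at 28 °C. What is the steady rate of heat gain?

Q ≈ 5650 W

Spherical conduction: R = (1/r_in − 1/r_out)/(4πk) per layer; series-sum.
R_stainless steel shell = (1/2.195 − 1/2.215)/(4π×14.9) = 2.197×10^-5 K/W
R_cellular glass = (1/2.215 − 1/2.241)/(4π×0.0414) = 0.01007 K/W
R_total = 0.01009 K/W
Q = ΔT/R_total = 57/0.01009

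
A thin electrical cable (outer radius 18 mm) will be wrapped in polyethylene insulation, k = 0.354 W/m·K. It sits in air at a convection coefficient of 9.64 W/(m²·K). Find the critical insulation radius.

For a cylinder r_cr = k/h = 0.354/9.64
r_cr = 36.7 mm; since the bare radius (18 mm) is below r_cr, adding a thin layer of insulation will *increase* heat loss.

r_cr ≈ 36.7 mm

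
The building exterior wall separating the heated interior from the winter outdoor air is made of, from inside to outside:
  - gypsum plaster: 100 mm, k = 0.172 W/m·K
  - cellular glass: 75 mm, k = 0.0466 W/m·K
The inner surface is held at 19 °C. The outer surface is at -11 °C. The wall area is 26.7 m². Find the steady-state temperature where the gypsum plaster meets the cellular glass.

T ≈ 11 °C

Using the resistance-network approach (series):
R_gypsum plaster = L/(kA) = 0.1/(0.172×26.7) = 0.02178 K/W
R_cellular glass = L/(kA) = 0.075/(0.0466×26.7) = 0.06028 K/W
R_total = 0.08205 K/W;  Q = ΔT/R_total = 30/0.08205 = 365.6 W
T_interface = T_inner − Q·ΣR(inner→interface) = 19 − 366×0.02178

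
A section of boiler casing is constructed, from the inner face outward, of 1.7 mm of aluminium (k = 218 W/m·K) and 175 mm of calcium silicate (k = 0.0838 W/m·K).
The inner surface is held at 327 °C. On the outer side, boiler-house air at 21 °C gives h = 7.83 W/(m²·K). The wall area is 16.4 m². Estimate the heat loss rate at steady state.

Treating each layer as a thermal resistance in series:
R_aluminium = L/(kA) = 0.0017/(218×16.4) = 4.755×10^-7 K/W
R_calcium silicate = L/(kA) = 0.175/(0.0838×16.4) = 0.1273 K/W
R_outer film = 1/(h_o·A) = 1/(7.83×16.4) = 0.007787 K/W
R_total = 0.1351 K/W
Q = ΔT / R_total = 306 / 0.1351

Q ≈ 2260 W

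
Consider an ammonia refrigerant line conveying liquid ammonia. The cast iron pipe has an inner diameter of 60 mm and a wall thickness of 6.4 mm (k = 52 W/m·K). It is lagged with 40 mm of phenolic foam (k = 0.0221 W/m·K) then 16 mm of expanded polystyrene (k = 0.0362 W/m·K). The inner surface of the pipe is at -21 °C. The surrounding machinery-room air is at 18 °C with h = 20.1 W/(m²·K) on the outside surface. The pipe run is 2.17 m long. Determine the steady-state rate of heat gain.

Q ≈ 13.5 W

Radial resistances (cylindrical: R_cond = ln(r_o/r_i)/(2πkL), R_conv = 1/(h·2πrL)):
R_cast iron pipe wall = ln(36.4/30)/(2π×52×2.17) = 2.727×10^-4 K/W
R_phenolic foam = ln(76.4/36.4)/(2π×0.0221×2.17) = 2.461 K/W
R_expanded polystyrene = ln(92.4/76.4)/(2π×0.0362×2.17) = 0.3852 K/W
R_outer film = 1/(h_o·2πr_oL) = 1/(20.1×2π×0.0924×2.17) = 0.03949 K/W
R_total = 2.886 K/W
Q = ΔT/R_total = 39/2.886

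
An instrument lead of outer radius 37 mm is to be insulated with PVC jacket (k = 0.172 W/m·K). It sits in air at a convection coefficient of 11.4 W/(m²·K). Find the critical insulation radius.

r_cr ≈ 15.1 mm

For a cylinder r_cr = k/h = 0.172/11.4
r_cr = 15.1 mm; since the bare radius (37 mm) is above r_cr, any added insulation will reduce heat loss.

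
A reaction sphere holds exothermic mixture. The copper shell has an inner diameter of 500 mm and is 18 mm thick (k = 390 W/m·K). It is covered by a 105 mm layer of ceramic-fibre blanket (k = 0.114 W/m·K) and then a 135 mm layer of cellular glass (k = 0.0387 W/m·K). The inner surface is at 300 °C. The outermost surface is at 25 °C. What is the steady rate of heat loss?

Q ≈ 125 W

Spherical conduction: R = (1/r_in − 1/r_out)/(4πk) per layer; series-sum.
R_copper shell = (1/0.25 − 1/0.268)/(4π×390) = 5.482×10^-5 K/W
R_ceramic-fibre blanket = (1/0.268 − 1/0.373)/(4π×0.114) = 0.7332 K/W
R_cellular glass = (1/0.373 − 1/0.508)/(4π×0.0387) = 1.465 K/W
R_total = 2.198 K/W
Q = ΔT/R_total = 275/2.198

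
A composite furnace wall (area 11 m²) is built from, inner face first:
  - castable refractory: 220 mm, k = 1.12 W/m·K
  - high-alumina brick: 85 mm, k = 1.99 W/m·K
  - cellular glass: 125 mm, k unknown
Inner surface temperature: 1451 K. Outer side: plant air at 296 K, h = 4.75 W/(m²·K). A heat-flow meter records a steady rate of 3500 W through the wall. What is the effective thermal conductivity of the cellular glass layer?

k ≈ 0.0393 W/(m·K)

Model the wall as resistances in series:
R_castable refractory = L/(kA) = 0.22/(1.12×11) = 0.01786 K/W
R_high-alumina brick = L/(kA) = 0.085/(1.99×11) = 0.003883 K/W
R_outer film = 1/(h_o·A) = 1/(4.75×11) = 0.01914 K/W
Sum of known resistances R_other = 0.04088 K/W
Total R = ΔT/Q = 1155/3500 = 0.33 K/W
R_cellular glass = R_total − R_other = 0.2891 K/W
k = L/(R·A) = 0.125/(0.2891×11)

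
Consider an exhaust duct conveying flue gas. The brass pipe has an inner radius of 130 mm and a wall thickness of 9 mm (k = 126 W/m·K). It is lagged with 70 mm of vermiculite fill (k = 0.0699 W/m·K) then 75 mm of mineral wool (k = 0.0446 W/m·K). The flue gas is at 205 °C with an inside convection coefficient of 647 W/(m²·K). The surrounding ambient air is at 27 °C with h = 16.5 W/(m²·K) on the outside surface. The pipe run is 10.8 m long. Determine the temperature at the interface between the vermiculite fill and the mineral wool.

T ≈ 125 °C

Cylindrical conduction, so R = ln(r₂/r₁)/(2πkL) per layer, in series:
R_inner film = 1/(h_i·2πr₁L) = 1/(647×2π×0.13×10.8) = 1.752×10^-4 K/W
R_brass pipe wall = ln(139/130)/(2π×126×10.8) = 7.829×10^-6 K/W
R_vermiculite fill = ln(209/139)/(2π×0.0699×10.8) = 0.08599 K/W
R_mineral wool = ln(284/209)/(2π×0.0446×10.8) = 0.1013 K/W
R_outer film = 1/(h_o·2πr_oL) = 1/(16.5×2π×0.284×10.8) = 0.003145 K/W
R_total = 0.1906 K/W
Q = ΔT/R_total = 178/0.1906
Q = 934 W
T_interface = T_inner − Q·ΣR(inner→interface) = 205 − 934×0.08617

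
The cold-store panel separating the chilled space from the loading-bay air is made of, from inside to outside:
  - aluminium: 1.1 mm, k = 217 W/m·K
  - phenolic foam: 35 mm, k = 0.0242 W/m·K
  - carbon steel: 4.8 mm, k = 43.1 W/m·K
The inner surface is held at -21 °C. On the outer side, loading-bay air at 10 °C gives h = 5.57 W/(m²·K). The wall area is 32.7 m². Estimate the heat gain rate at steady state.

Q ≈ 623 W

Thermal resistances in series:
R_aluminium = L/(kA) = 0.0011/(217×32.7) = 1.55×10^-7 K/W
R_phenolic foam = L/(kA) = 0.035/(0.0242×32.7) = 0.04423 K/W
R_carbon steel = L/(kA) = 0.0048/(43.1×32.7) = 3.406×10^-6 K/W
R_outer film = 1/(h_o·A) = 1/(5.57×32.7) = 0.00549 K/W
R_total = 0.04972 K/W
Q = ΔT / R_total = 31 / 0.04972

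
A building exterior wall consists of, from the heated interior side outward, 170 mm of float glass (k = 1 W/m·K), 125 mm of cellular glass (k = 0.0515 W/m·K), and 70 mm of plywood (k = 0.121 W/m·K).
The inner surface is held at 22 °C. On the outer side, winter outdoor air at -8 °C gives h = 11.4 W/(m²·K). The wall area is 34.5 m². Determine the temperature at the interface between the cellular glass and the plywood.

T ≈ -1.88 °C

Using the resistance-network approach (series):
R_float glass = L/(kA) = 0.17/(1×34.5) = 0.004928 K/W
R_cellular glass = L/(kA) = 0.125/(0.0515×34.5) = 0.07035 K/W
R_plywood = L/(kA) = 0.07/(0.121×34.5) = 0.01677 K/W
R_outer film = 1/(h_o·A) = 1/(11.4×34.5) = 0.002543 K/W
R_total = 0.09459 K/W;  Q = ΔT/R_total = 30/0.09459 = 317.2 W
T_interface = T_inner − Q·ΣR(inner→interface) = 22 − 317×0.07528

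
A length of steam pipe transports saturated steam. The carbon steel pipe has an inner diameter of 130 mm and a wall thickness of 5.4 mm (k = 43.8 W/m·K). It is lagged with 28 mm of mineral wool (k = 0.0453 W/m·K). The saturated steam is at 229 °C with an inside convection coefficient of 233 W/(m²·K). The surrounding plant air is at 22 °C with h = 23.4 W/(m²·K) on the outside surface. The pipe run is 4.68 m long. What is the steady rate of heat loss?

Q ≈ 771 W

For a radial system each layer contributes R = ln(r_out/r_in)/(2πkL); films add R = 1/(hA).
R_inner film = 1/(h_i·2πr₁L) = 1/(233×2π×0.065×4.68) = 0.002245 K/W
R_carbon steel pipe wall = ln(70.4/65)/(2π×43.8×4.68) = 6.196×10^-5 K/W
R_mineral wool = ln(98.4/70.4)/(2π×0.0453×4.68) = 0.2514 K/W
R_outer film = 1/(h_o·2πr_oL) = 1/(23.4×2π×0.0984×4.68) = 0.01477 K/W
R_total = 0.2685 K/W
Q = ΔT/R_total = 207/0.2685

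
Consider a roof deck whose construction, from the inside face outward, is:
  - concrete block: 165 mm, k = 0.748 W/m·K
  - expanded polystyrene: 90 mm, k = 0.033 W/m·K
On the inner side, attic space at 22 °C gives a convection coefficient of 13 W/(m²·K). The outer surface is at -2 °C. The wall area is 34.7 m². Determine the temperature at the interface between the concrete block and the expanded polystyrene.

T ≈ 19.6 °C

Series thermal resistances:
R_inner film = 1/(h_i·A) = 1/(13×34.7) = 0.002217 K/W
R_concrete block = L/(kA) = 0.165/(0.748×34.7) = 0.006357 K/W
R_expanded polystyrene = L/(kA) = 0.09/(0.033×34.7) = 0.0786 K/W
R_total = 0.08717 K/W;  Q = ΔT/R_total = 24/0.08717 = 275.3 W
T_interface = T_inner − Q·ΣR(inner→interface) = 22 − 275×0.008574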